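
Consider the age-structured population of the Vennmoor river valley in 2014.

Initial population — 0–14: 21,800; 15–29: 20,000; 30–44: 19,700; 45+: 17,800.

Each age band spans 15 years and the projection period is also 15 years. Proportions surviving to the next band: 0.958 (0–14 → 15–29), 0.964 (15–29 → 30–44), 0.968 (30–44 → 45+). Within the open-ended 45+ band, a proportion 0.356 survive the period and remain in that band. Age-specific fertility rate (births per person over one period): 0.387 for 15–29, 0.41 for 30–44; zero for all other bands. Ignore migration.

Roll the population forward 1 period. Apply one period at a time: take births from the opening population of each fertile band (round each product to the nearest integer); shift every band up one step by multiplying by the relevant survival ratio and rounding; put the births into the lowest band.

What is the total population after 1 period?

81388

[period 1]
Births: 20000 × 0.387 = 7740, 19700 × 0.41 = 8077 ⇒ total 15817
15–29: 21800 × 0.958 = 20884
30–44: 20000 × 0.964 = 19280
45+: 19700 × 0.968 + 17800 × 0.356 = 19070 + 6337 = 25407
→ [15817, 20884, 19280, 25407]
Total after period 1: 15817 + 20884 + 19280 + 25407 = 81388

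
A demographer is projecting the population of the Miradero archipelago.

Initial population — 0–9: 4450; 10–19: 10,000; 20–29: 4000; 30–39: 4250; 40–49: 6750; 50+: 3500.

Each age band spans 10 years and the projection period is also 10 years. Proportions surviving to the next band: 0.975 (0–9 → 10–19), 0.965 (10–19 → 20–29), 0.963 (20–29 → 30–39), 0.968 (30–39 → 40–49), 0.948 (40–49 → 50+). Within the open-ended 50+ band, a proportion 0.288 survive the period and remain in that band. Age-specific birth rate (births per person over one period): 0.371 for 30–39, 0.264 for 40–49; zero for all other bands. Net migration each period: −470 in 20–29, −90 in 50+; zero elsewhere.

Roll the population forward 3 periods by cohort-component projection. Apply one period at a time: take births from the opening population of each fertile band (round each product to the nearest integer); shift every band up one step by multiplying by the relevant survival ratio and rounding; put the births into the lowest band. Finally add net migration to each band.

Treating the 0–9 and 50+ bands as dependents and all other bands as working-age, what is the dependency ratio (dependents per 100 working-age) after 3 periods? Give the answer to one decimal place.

Let band 1 be 0–9 through band 6 = 50+.
[period 1]
Births: 4250 × 0.371 = 1577  |  6750 × 0.264 = 1782 → total 3359
Band 2: 4450 × 0.975 = 4339
Band 3: 10000 × 0.965 = 9650
Band 4: 4000 × 0.963 = 3852
Band 5: 4250 × 0.968 = 4114
Band 6: 6750 × 0.948 + 3500 × 0.288 = 6399 + 1008 = 7407
Net migration: Band 3 − 470 → 9180; Band 6 − 90 → 7317
Giving 3359 / 4339 / 9180 / 3852 / 4114 / 7317.
[period 2]
Births: 3852 × 0.371 = 1429  |  4114 × 0.264 = 1086 → total 2515
Band 2: 3359 × 0.975 = 3275
Band 3: 4339 × 0.965 = 4187
Band 4: 9180 × 0.963 = 8840
Band 5: 3852 × 0.968 = 3729
Band 6: 4114 × 0.948 + 7317 × 0.288 = 3900 + 2107 = 6007
Net migration: Band 3 − 470 → 3717; Band 6 − 90 → 5917
Giving 2515 / 3275 / 3717 / 8840 / 3729 / 5917.
[period 3]
Births: 8840 × 0.371 = 3280  |  3729 × 0.264 = 984 → total 4264
Band 2: 2515 × 0.975 = 2452
Band 3: 3275 × 0.965 = 3160
Band 4: 3717 × 0.963 = 3579
Band 5: 8840 × 0.968 = 8557
Band 6: 3729 × 0.948 + 5917 × 0.288 = 3535 + 1704 = 5239
Net migration: Band 3 − 470 → 2690; Band 6 − 90 → 5149
Giving 4264 / 2452 / 2690 / 3579 / 8557 / 5149.
Dependents (band 0–9 + band 50+) = 4264 + 5149 = 9413; working-age = 17278; ratio = 9413/17278 × 100 = 54.5

54.5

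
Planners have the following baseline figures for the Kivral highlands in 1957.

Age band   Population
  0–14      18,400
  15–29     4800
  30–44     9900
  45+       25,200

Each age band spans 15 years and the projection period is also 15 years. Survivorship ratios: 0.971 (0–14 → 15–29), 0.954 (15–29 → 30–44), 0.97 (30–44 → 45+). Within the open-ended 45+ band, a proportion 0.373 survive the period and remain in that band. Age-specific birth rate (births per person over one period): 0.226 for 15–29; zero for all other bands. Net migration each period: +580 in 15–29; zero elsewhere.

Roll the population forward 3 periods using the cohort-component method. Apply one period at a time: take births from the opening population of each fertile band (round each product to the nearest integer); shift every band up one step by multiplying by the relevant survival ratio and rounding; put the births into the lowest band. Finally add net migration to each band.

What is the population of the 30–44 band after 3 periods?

1559

After projecting period 1:
Births: 4800 * 0.226 = 1085
15–29: 18400 * 0.971 = 17866
30–44: 4800 * 0.954 = 4579
45+: 9900 * 0.97 + 25200 * 0.373 = 9603 + 9400 = 19003
Net migration: 15–29 + 580 → 18446
Giving 1085 / 18446 / 4579 / 19003.
After projecting period 2:
Births: 18446 * 0.226 = 4169
15–29: 1085 * 0.971 = 1054
30–44: 18446 * 0.954 = 17597
45+: 4579 * 0.97 + 19003 * 0.373 = 4442 + 7088 = 11530
Net migration: 15–29 + 580 → 1634
Giving 4169 / 1634 / 17597 / 11530.
After projecting period 3:
Births: 1634 * 0.226 = 369
15–29: 4169 * 0.971 = 4048
30–44: 1634 * 0.954 = 1559
45+: 17597 * 0.97 + 11530 * 0.373 = 17069 + 4301 = 21370
Net migration: 15–29 + 580 → 4628
Giving 369 / 4628 / 1559 / 21370.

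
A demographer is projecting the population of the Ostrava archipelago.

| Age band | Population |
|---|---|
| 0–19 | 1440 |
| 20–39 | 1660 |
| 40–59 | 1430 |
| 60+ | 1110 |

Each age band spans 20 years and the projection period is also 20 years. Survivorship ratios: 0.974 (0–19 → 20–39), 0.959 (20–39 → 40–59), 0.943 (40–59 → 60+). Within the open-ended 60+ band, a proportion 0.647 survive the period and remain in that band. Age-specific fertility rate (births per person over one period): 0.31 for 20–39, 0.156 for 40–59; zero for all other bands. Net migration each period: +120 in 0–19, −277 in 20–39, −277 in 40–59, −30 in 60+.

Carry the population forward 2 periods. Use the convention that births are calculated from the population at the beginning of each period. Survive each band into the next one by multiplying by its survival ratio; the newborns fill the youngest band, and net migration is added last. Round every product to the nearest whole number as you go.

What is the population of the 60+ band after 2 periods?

Let group 1 be 0–19 through group 4 = 60+.
Period 1:
Births: 1660 * 0.31 = 515  |  1430 * 0.156 = 223 → total 738
Group 2: 1440 * 0.974 = 1403
Group 3: 1660 * 0.959 = 1592
Group 4: 1430 * 0.943 + 1110 * 0.647 = 1348 + 718 = 2066
Net migration: Group 1 + 120 → 858; Group 2 − 277 → 1126; Group 3 − 277 → 1315; Group 4 − 30 → 2036
Giving 858 / 1126 / 1315 / 2036.
Period 2:
Births: 1126 * 0.31 = 349  |  1315 * 0.156 = 205 → total 554
Group 2: 858 * 0.974 = 836
Group 3: 1126 * 0.959 = 1080
Group 4: 1315 * 0.943 + 2036 * 0.647 = 1240 + 1317 = 2557
Net migration: Group 1 + 120 → 674; Group 2 − 277 → 559; Group 3 − 277 → 803; Group 4 − 30 → 2527
Giving 674 / 559 / 803 / 2527.

2527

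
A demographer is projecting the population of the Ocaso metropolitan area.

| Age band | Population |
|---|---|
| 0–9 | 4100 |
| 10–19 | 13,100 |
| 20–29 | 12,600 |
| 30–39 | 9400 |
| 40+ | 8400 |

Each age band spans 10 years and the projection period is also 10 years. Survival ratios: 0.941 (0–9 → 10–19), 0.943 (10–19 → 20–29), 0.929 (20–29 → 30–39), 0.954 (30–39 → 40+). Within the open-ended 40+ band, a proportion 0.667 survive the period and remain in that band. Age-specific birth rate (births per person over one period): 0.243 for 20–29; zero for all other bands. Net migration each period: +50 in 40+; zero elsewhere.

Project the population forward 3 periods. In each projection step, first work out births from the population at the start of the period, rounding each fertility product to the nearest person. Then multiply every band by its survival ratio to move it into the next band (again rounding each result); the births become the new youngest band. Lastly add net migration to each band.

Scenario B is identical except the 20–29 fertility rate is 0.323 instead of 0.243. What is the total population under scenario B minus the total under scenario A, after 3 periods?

2116

— Period 1 —
Births: 12600 × 0.243 = 3062
10–19: 4100 × 0.941 = 3858
20–29: 13100 × 0.943 = 12353
30–39: 12600 × 0.929 = 11705
40+: 9400 × 0.954 + 8400 × 0.667 = 8968 + 5603 = 14571
Net migration: 40+ + 50 → 14621
End of period: [3062, 3858, 12353, 11705, 14621]
— Period 2 —
Births: 12353 × 0.243 = 3002
10–19: 3062 × 0.941 = 2881
20–29: 3858 × 0.943 = 3638
30–39: 12353 × 0.929 = 11476
40+: 11705 × 0.954 + 14621 × 0.667 = 11167 + 9752 = 20919
Net migration: 40+ + 50 → 20969
End of period: [3002, 2881, 3638, 11476, 20969]
— Period 3 —
Births: 3638 × 0.243 = 884
10–19: 3002 × 0.941 = 2825
20–29: 2881 × 0.943 = 2717
30–39: 3638 × 0.929 = 3380
40+: 11476 × 0.954 + 20969 × 0.667 = 10948 + 13986 = 24934
Net migration: 40+ + 50 → 24984
End of period: [884, 2825, 2717, 3380, 24984]
Scenario A total after 3 periods: 34790
Scenario B projection —
— Period 1 —
Births: 12600 × 0.323 = 4070
10–19: 4100 × 0.941 = 3858
20–29: 13100 × 0.943 = 12353
30–39: 12600 × 0.929 = 11705
40+: 9400 × 0.954 + 8400 × 0.667 = 8968 + 5603 = 14571
Net migration: 40+ + 50 → 14621
End of period: [4070, 3858, 12353, 11705, 14621]
— Period 2 —
Births: 12353 × 0.323 = 3990
10–19: 4070 × 0.941 = 3830
20–29: 3858 × 0.943 = 3638
30–39: 12353 × 0.929 = 11476
40+: 11705 × 0.954 + 14621 × 0.667 = 11167 + 9752 = 20919
Net migration: 40+ + 50 → 20969
End of period: [3990, 3830, 3638, 11476, 20969]
— Period 3 —
Births: 3638 × 0.323 = 1175
10–19: 3990 × 0.941 = 3755
20–29: 3830 × 0.943 = 3612
30–39: 3638 × 0.929 = 3380
40+: 11476 × 0.954 + 20969 × 0.667 = 10948 + 13986 = 24934
Net migration: 40+ + 50 → 24984
End of period: [1175, 3755, 3612, 3380, 24984]
Scenario B total after 3 periods: 36906
Difference B − A = 36906 − 34790 = 2116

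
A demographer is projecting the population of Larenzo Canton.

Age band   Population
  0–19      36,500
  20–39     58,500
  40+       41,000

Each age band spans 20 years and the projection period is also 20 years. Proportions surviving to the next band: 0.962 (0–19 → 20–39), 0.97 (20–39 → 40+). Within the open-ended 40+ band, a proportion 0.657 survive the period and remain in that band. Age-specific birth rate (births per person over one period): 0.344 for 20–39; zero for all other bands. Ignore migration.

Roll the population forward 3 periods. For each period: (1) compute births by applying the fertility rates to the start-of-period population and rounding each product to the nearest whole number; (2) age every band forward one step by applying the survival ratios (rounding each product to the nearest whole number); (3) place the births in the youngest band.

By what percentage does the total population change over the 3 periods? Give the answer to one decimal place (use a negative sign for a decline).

Period 1:
Births: 58500 × 0.344 = 20124
20–39: 36500 × 0.962 = 35113
40+: 58500 × 0.97 + 41000 × 0.657 = 56745 + 26937 = 83682
Giving 20124 / 35113 / 83682.
Period 2:
Births: 35113 × 0.344 = 12079
20–39: 20124 × 0.962 = 19359
40+: 35113 × 0.97 + 83682 × 0.657 = 34060 + 54979 = 89039
Giving 12079 / 19359 / 89039.
Period 3:
Births: 19359 × 0.344 = 6659
20–39: 12079 × 0.962 = 11620
40+: 19359 × 0.97 + 89039 × 0.657 = 18778 + 58499 = 77277
Giving 6659 / 11620 / 77277.
Total: 136000 → 95556; change = -40444; percentage change = -29.7%

-29.7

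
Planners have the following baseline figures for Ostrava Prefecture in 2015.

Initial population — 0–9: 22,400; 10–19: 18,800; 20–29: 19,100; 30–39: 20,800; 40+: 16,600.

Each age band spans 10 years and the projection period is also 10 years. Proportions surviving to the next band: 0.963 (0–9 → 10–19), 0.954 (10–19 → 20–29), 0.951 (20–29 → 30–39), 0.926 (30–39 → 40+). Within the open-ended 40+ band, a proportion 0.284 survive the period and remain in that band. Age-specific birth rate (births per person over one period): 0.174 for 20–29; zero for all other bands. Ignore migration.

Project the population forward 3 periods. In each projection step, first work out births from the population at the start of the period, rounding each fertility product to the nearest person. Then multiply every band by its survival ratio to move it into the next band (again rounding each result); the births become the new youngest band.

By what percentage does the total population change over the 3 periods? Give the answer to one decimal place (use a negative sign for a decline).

Period 1.
Births: 19100 × 0.174 = 3323
10–19: 22400 × 0.963 = 21571
20–29: 18800 × 0.954 = 17935
30–39: 19100 × 0.951 = 18164
40+: 20800 × 0.926 + 16600 × 0.284 = 19261 + 4714 = 23975
Population now: 0–9=3323, 10–19=21571, 20–29=17935, 30–39=18164, 40+=23975
Period 2.
Births: 17935 × 0.174 = 3121
10–19: 3323 × 0.963 = 3200
20–29: 21571 × 0.954 = 20579
30–39: 17935 × 0.951 = 17056
40+: 18164 × 0.926 + 23975 × 0.284 = 16820 + 6809 = 23629
Population now: 0–9=3121, 10–19=3200, 20–29=20579, 30–39=17056, 40+=23629
Period 3.
Births: 20579 × 0.174 = 3581
10–19: 3121 × 0.963 = 3006
20–29: 3200 × 0.954 = 3053
30–39: 20579 × 0.951 = 19571
40+: 17056 × 0.926 + 23629 × 0.284 = 15794 + 6711 = 22505
Population now: 0–9=3581, 10–19=3006, 20–29=3053, 30–39=19571, 40+=22505
Total: 97700 → 51716; change = -45984; percentage change = -47.1%

-47.1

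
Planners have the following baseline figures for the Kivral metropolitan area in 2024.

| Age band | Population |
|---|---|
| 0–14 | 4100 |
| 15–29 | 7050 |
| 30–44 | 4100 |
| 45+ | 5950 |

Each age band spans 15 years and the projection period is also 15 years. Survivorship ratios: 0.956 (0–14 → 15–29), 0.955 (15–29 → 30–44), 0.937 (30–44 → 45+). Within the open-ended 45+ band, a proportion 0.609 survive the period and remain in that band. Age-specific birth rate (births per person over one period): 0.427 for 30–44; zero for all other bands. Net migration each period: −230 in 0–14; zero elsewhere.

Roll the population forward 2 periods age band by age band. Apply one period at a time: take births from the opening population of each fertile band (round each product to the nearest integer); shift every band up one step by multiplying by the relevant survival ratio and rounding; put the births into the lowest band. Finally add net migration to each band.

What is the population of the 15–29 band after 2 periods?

1454

Period 1.
Births: 4100 × 0.427 = 1751
15–29: 4100 × 0.956 = 3920
30–44: 7050 × 0.955 = 6733
45+: 4100 × 0.937 + 5950 × 0.609 = 3842 + 3624 = 7466
Net migration: 0–14 − 230 → 1521
End of period: [1521, 3920, 6733, 7466]
Period 2.
Births: 6733 × 0.427 = 2875
15–29: 1521 × 0.956 = 1454
30–44: 3920 × 0.955 = 3744
45+: 6733 × 0.937 + 7466 × 0.609 = 6309 + 4547 = 10856
Net migration: 0–14 − 230 → 2645
End of period: [2645, 1454, 3744, 10856]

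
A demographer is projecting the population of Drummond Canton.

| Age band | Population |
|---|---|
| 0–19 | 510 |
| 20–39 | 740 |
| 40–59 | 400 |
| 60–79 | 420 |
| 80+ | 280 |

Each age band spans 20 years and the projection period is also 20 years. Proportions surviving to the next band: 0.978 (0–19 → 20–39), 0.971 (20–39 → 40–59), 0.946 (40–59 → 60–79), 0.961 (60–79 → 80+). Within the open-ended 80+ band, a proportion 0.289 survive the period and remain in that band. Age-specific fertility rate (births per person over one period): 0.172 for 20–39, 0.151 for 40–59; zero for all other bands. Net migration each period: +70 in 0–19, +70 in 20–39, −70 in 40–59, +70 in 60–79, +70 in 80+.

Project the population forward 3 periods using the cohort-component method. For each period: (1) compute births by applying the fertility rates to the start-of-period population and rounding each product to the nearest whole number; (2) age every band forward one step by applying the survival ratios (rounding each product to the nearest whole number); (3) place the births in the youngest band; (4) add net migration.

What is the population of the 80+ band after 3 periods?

[period 1]
Births: 740 * 0.172 = 127, 400 * 0.151 = 60 → total 187
20–39: 510 * 0.978 = 499
40–59: 740 * 0.971 = 719
60–79: 400 * 0.946 = 378
80+: 420 * 0.961 + 280 * 0.289 = 404 + 81 = 485
Net migration: 0–19 + 70 → 257; 20–39 + 70 → 569; 40–59 − 70 → 649; 60–79 + 70 → 448; 80+ + 70 → 555
End of period: [257, 569, 649, 448, 555]
[period 2]
Births: 569 * 0.172 = 98, 649 * 0.151 = 98 → total 196
20–39: 257 * 0.978 = 251
40–59: 569 * 0.971 = 552
60–79: 649 * 0.946 = 614
80+: 448 * 0.961 + 555 * 0.289 = 431 + 160 = 591
Net migration: 0–19 + 70 → 266; 20–39 + 70 → 321; 40–59 − 70 → 482; 60–79 + 70 → 684; 80+ + 70 → 661
End of period: [266, 321, 482, 684, 661]
[period 3]
Births: 321 * 0.172 = 55, 482 * 0.151 = 73 → total 128
20–39: 266 * 0.978 = 260
40–59: 321 * 0.971 = 312
60–79: 482 * 0.946 = 456
80+: 684 * 0.961 + 661 * 0.289 = 657 + 191 = 848
Net migration: 0–19 + 70 → 198; 20–39 + 70 → 330; 40–59 − 70 → 242; 60–79 + 70 → 526; 80+ + 70 → 918
End of period: [198, 330, 242, 526, 918]

918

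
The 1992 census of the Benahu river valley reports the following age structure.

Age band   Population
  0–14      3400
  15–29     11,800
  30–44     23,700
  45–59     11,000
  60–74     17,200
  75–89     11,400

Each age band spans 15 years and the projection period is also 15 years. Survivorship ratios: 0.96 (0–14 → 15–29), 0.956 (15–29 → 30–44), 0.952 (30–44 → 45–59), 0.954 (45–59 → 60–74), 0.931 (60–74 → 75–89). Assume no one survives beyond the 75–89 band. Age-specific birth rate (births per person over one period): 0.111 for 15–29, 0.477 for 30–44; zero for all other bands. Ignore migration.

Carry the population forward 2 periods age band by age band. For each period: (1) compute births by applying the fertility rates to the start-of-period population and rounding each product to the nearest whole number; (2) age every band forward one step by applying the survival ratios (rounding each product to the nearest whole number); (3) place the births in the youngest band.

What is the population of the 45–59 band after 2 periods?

10740

Call the bands 1 to 6, youngest first.
— Period 1 —
Births: 11800 * 0.111 = 1310 ; 23700 * 0.477 = 11305 → 12615
Band 2: 3400 * 0.96 = 3264
Band 3: 11800 * 0.956 = 11281
Band 4: 23700 * 0.952 = 22562
Band 5: 11000 * 0.954 = 10494
Band 6: 17200 * 0.931 = 16013
End of period: [12615, 3264, 11281, 22562, 10494, 16013]
— Period 2 —
Births: 3264 * 0.111 = 362 ; 11281 * 0.477 = 5381 → 5743
Band 2: 12615 * 0.96 = 12110
Band 3: 3264 * 0.956 = 3120
Band 4: 11281 * 0.952 = 10740
Band 5: 22562 * 0.954 = 21524
Band 6: 10494 * 0.931 = 9770
End of period: [5743, 12110, 3120, 10740, 21524, 9770]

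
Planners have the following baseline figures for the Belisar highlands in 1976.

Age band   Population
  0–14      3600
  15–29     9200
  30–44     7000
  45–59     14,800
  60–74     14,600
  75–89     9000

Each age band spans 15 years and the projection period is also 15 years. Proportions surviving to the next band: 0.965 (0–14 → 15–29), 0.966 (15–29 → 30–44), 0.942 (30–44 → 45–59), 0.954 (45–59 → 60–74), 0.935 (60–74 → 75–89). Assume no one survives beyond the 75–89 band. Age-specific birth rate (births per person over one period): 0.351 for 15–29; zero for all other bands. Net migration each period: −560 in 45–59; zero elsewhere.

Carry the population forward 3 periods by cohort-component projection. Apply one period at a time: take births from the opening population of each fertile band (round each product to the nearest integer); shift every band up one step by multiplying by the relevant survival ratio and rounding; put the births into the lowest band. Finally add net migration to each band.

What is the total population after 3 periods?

(Groups numbered youngest = 1 to oldest = 6.)
Period 1.
Births: 9200 * 0.351 = 3229
Group 2: 3600 * 0.965 = 3474
Group 3: 9200 * 0.966 = 8887
Group 4: 7000 * 0.942 = 6594
Group 5: 14800 * 0.954 = 14119
Group 6: 14600 * 0.935 = 13651
Net migration: Group 4 − 560 → 6034
Giving 3229 / 3474 / 8887 / 6034 / 14119 / 13651.
Period 2.
Births: 3474 * 0.351 = 1219
Group 2: 3229 * 0.965 = 3116
Group 3: 3474 * 0.966 = 3356
Group 4: 8887 * 0.942 = 8372
Group 5: 6034 * 0.954 = 5756
Group 6: 14119 * 0.935 = 13201
Net migration: Group 4 − 560 → 7812
Giving 1219 / 3116 / 3356 / 7812 / 5756 / 13201.
Period 3.
Births: 3116 * 0.351 = 1094
Group 2: 1219 * 0.965 = 1176
Group 3: 3116 * 0.966 = 3010
Group 4: 3356 * 0.942 = 3161
Group 5: 7812 * 0.954 = 7453
Group 6: 5756 * 0.935 = 5382
Net migration: Group 4 − 560 → 2601
Giving 1094 / 1176 / 3010 / 2601 / 7453 / 5382.
Total after period 3: 1094 + 1176 + 3010 + 2601 + 7453 + 5382 = 20716

20716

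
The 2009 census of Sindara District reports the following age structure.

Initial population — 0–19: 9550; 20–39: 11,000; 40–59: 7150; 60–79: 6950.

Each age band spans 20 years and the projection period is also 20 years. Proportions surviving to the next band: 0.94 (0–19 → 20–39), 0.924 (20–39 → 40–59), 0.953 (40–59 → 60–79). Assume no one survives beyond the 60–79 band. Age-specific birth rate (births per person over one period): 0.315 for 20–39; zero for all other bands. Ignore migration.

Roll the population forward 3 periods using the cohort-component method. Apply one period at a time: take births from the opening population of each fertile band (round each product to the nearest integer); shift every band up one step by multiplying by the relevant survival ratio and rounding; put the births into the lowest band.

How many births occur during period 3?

Let band 1 be 0–19 through band 4 = 60–79.
Period 1:
Births: 11000 × 0.315 = 3465
Band 2: 9550 × 0.94 = 8977
Band 3: 11000 × 0.924 = 10164
Band 4: 7150 × 0.953 = 6814
Giving 3465 / 8977 / 10164 / 6814.
Period 2:
Births: 8977 × 0.315 = 2828
Band 2: 3465 × 0.94 = 3257
Band 3: 8977 × 0.924 = 8295
Band 4: 10164 × 0.953 = 9686
Giving 2828 / 3257 / 8295 / 9686.
Period 3:
Births: 3257 × 0.315 = 1026
Band 2: 2828 × 0.94 = 2658
Band 3: 3257 × 0.924 = 3009
Band 4: 8295 × 0.953 = 7905
Giving 1026 / 2658 / 3009 / 7905.

1026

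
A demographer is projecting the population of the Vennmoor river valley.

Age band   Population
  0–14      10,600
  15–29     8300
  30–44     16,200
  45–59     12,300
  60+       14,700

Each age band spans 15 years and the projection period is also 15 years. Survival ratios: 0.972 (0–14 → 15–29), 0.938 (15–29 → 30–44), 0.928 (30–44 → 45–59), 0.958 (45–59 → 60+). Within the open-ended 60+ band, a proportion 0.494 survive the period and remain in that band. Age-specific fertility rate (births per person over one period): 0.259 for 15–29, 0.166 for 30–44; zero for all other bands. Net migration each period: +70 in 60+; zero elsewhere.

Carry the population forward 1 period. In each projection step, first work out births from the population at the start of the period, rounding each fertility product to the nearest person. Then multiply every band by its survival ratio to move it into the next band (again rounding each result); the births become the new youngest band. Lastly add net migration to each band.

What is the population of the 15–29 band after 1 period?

10303

Period 1.
Births: 8300 * 0.259 = 2150  |  16200 * 0.166 = 2689 — total 4839
15–29: 10600 * 0.972 = 10303
30–44: 8300 * 0.938 = 7785
45–59: 16200 * 0.928 = 15034
60+: 12300 * 0.958 + 14700 * 0.494 = 11783 + 7262 = 19045
Net migration: 60+ + 70 → 19115
Giving 4839 / 10303 / 7785 / 15034 / 19115.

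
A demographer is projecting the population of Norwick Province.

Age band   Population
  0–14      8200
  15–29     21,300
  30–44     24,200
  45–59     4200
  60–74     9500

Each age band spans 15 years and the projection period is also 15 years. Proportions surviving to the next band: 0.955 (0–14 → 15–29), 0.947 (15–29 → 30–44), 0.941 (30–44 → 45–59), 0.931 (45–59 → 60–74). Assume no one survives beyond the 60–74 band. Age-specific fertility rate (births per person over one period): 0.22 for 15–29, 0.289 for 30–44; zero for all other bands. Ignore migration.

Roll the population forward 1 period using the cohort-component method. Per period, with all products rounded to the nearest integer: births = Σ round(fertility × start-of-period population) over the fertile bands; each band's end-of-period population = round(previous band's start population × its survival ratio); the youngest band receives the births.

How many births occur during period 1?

Let band 1 be 0–14 through band 5 = 60–74.
[period 1]
Births: 21300 × 0.22 = 4686 ; 24200 × 0.289 = 6994 → total 11680
Band 2: 8200 × 0.955 = 7831
Band 3: 21300 × 0.947 = 20171
Band 4: 24200 × 0.941 = 22772
Band 5: 4200 × 0.931 = 3910
→ [11680, 7831, 20171, 22772, 3910]

11680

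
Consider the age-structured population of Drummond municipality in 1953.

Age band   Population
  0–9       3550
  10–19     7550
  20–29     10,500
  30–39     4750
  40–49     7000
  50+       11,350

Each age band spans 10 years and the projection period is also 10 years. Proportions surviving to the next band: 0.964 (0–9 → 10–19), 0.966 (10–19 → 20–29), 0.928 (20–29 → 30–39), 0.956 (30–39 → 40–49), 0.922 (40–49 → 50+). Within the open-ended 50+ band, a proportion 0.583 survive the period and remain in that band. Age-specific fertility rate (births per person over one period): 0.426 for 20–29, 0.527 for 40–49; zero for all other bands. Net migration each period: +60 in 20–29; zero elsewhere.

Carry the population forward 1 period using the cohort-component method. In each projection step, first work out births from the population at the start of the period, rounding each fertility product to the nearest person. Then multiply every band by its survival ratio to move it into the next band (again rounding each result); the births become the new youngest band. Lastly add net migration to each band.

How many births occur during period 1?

8162

Let band 1 be 0–9 through band 6 = 50+.
After projecting period 1:
Births: 10500 * 0.426 = 4473, 7000 * 0.527 = 3689 → total 8162
Band 2: 3550 * 0.964 = 3422
Band 3: 7550 * 0.966 = 7293
Band 4: 10500 * 0.928 = 9744
Band 5: 4750 * 0.956 = 4541
Band 6: 7000 * 0.922 + 11350 * 0.583 = 6454 + 6617 = 13071
Net migration: Band 3 + 60 → 7353
Population now: 0–9=8162, 10–19=3422, 20–29=7353, 30–39=9744, 40–49=4541, 50+=13071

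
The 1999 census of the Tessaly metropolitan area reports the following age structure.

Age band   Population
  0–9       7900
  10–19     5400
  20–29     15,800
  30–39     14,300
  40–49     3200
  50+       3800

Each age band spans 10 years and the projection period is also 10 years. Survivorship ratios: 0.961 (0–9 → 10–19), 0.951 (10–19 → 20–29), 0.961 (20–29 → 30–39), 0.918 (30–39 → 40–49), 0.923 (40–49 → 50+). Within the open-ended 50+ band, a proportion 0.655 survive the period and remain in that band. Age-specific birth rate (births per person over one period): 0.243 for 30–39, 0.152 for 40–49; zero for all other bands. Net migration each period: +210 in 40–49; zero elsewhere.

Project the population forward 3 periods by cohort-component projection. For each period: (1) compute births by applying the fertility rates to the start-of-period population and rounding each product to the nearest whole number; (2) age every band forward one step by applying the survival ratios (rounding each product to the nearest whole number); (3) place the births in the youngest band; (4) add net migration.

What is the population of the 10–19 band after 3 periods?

Let band 1 be 0–9 through band 6 = 50+.
Period 1.
Births: 14300 * 0.243 = 3475  |  3200 * 0.152 = 486 ⇒ total 3961
Band 2: 7900 * 0.961 = 7592
Band 3: 5400 * 0.951 = 5135
Band 4: 15800 * 0.961 = 15184
Band 5: 14300 * 0.918 = 13127
Band 6: 3200 * 0.923 + 3800 * 0.655 = 2954 + 2489 = 5443
Net migration: Band 5 + 210 → 13337
Population now: 0–9=3961, 10–19=7592, 20–29=5135, 30–39=15184, 40–49=13337, 50+=5443
Period 2.
Births: 15184 * 0.243 = 3690  |  13337 * 0.152 = 2027 ⇒ total 5717
Band 2: 3961 * 0.961 = 3807
Band 3: 7592 * 0.951 = 7220
Band 4: 5135 * 0.961 = 4935
Band 5: 15184 * 0.918 = 13939
Band 6: 13337 * 0.923 + 5443 * 0.655 = 12310 + 3565 = 15875
Net migration: Band 5 + 210 → 14149
Population now: 0–9=5717, 10–19=3807, 20–29=7220, 30–39=4935, 40–49=14149, 50+=15875
Period 3.
Births: 4935 * 0.243 = 1199  |  14149 * 0.152 = 2151 ⇒ total 3350
Band 2: 5717 * 0.961 = 5494
Band 3: 3807 * 0.951 = 3620
Band 4: 7220 * 0.961 = 6938
Band 5: 4935 * 0.918 = 4530
Band 6: 14149 * 0.923 + 15875 * 0.655 = 13060 + 10398 = 23458
Net migration: Band 5 + 210 → 4740
Population now: 0–9=3350, 10–19=5494, 20–29=3620, 30–39=6938, 40–49=4740, 50+=23458

5494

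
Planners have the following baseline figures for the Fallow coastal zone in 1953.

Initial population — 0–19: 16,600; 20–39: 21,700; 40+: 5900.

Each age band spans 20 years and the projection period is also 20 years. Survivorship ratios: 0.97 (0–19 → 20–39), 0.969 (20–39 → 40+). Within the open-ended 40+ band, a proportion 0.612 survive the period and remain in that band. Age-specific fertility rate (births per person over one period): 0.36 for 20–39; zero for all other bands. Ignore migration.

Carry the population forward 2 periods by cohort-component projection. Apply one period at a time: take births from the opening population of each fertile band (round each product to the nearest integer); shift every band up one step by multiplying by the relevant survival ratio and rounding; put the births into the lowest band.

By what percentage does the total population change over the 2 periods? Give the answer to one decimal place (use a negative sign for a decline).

Call the bands 1 to 3, youngest first.
— Period 1 —
Births: 21700 * 0.36 = 7812
Band 2: 16600 * 0.97 = 16102
Band 3: 21700 * 0.969 + 5900 * 0.612 = 21027 + 3611 = 24638
Population now: 0–19=7812, 20–39=16102, 40+=24638
— Period 2 —
Births: 16102 * 0.36 = 5797
Band 2: 7812 * 0.97 = 7578
Band 3: 16102 * 0.969 + 24638 * 0.612 = 15603 + 15078 = 30681
Population now: 0–19=5797, 20–39=7578, 40+=30681
Total: 44200 → 44056; change = -144; percentage change = -0.3%

-0.3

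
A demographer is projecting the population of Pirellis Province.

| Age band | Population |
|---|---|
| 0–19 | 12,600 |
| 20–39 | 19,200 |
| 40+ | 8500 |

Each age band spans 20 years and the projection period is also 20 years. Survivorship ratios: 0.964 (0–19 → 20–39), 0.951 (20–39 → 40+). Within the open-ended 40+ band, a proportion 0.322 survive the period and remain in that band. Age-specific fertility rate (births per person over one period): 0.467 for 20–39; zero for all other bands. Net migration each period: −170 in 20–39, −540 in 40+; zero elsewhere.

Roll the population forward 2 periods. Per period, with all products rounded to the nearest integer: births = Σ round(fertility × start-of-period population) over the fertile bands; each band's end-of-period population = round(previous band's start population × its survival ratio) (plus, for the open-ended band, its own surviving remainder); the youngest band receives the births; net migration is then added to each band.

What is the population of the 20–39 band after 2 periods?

8473

Call the groups 1 to 3, youngest first.
Period 1:
Births: 19200 * 0.467 = 8966
Group 2: 12600 * 0.964 = 12146
Group 3: 19200 * 0.951 + 8500 * 0.322 = 18259 + 2737 = 20996
Net migration: Group 2 − 170 → 11976; Group 3 − 540 → 20456
Population now: 0–19=8966, 20–39=11976, 40+=20456
Period 2:
Births: 11976 * 0.467 = 5593
Group 2: 8966 * 0.964 = 8643
Group 3: 11976 * 0.951 + 20456 * 0.322 = 11389 + 6587 = 17976
Net migration: Group 2 − 170 → 8473; Group 3 − 540 → 17436
Population now: 0–19=5593, 20–39=8473, 40+=17436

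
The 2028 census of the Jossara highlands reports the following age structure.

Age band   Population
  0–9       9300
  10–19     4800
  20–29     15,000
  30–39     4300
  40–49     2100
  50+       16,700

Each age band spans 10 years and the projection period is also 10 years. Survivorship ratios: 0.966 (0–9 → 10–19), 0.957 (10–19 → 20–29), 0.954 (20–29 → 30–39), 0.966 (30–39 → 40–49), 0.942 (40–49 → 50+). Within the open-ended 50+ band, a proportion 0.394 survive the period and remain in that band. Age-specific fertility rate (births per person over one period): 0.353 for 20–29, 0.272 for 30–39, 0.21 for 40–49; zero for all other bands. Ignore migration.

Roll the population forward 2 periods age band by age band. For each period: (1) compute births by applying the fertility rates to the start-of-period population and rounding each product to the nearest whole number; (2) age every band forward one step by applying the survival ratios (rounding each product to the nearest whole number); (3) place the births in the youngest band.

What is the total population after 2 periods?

47146

Numbering the bands 1..6 from youngest to oldest:
Period 1:
Births: 15000 × 0.353 = 5295  |  4300 × 0.272 = 1170  |  2100 × 0.21 = 441 — total 6906
Band 2: 9300 × 0.966 = 8984
Band 3: 4800 × 0.957 = 4594
Band 4: 15000 × 0.954 = 14310
Band 5: 4300 × 0.966 = 4154
Band 6: 2100 × 0.942 + 16700 × 0.394 = 1978 + 6580 = 8558
Giving 6906 / 8984 / 4594 / 14310 / 4154 / 8558.
Period 2:
Births: 4594 × 0.353 = 1622  |  14310 × 0.272 = 3892  |  4154 × 0.21 = 872 — total 6386
Band 2: 6906 × 0.966 = 6671
Band 3: 8984 × 0.957 = 8598
Band 4: 4594 × 0.954 = 4383
Band 5: 14310 × 0.966 = 13823
Band 6: 4154 × 0.942 + 8558 × 0.394 = 3913 + 3372 = 7285
Giving 6386 / 6671 / 8598 / 4383 / 13823 / 7285.
Total after period 2: 6386 + 6671 + 8598 + 4383 + 13823 + 7285 = 47146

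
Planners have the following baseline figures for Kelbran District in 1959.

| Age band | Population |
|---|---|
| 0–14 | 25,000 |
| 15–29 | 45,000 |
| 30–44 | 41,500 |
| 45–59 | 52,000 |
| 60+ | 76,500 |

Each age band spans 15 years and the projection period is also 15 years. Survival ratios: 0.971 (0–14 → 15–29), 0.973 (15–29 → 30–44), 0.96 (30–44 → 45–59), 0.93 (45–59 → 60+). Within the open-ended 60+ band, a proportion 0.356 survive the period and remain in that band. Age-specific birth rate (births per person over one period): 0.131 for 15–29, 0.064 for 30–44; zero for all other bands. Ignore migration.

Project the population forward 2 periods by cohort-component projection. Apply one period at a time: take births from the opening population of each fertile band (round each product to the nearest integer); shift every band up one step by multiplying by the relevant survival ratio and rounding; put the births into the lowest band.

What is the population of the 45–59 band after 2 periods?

42034

Let group 1 be 0–14 through group 5 = 60+.
— Period 1 —
Births: 45000 × 0.131 = 5895, 41500 × 0.064 = 2656 → 8551
Group 2: 25000 × 0.971 = 24275
Group 3: 45000 × 0.973 = 43785
Group 4: 41500 × 0.96 = 39840
Group 5: 52000 × 0.93 + 76500 × 0.356 = 48360 + 27234 = 75594
→ [8551, 24275, 43785, 39840, 75594]
— Period 2 —
Births: 24275 × 0.131 = 3180, 43785 × 0.064 = 2802 → 5982
Group 2: 8551 × 0.971 = 8303
Group 3: 24275 × 0.973 = 23620
Group 4: 43785 × 0.96 = 42034
Group 5: 39840 × 0.93 + 75594 × 0.356 = 37051 + 26911 = 63962
→ [5982, 8303, 23620, 42034, 63962]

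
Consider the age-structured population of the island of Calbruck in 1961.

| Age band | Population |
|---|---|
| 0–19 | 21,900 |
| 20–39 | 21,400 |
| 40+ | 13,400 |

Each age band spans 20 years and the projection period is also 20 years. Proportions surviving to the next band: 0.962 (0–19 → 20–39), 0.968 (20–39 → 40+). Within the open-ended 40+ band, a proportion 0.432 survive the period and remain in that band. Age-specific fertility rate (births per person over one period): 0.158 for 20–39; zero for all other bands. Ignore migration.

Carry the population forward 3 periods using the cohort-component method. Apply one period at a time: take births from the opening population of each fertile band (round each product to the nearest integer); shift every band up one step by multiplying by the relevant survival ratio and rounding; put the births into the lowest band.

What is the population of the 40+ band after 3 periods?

16906

(Bands numbered youngest = 1 to oldest = 3.)
— Period 1 —
Births: 21400 × 0.158 = 3381
Band 2: 21900 × 0.962 = 21068
Band 3: 21400 × 0.968 + 13400 × 0.432 = 20715 + 5789 = 26504
Population now: 0–19=3381, 20–39=21068, 40+=26504
— Period 2 —
Births: 21068 × 0.158 = 3329
Band 2: 3381 × 0.962 = 3253
Band 3: 21068 × 0.968 + 26504 × 0.432 = 20394 + 11450 = 31844
Population now: 0–19=3329, 20–39=3253, 40+=31844
— Period 3 —
Births: 3253 × 0.158 = 514
Band 2: 3329 × 0.962 = 3202
Band 3: 3253 × 0.968 + 31844 × 0.432 = 3149 + 13757 = 16906
Population now: 0–19=514, 20–39=3202, 40+=16906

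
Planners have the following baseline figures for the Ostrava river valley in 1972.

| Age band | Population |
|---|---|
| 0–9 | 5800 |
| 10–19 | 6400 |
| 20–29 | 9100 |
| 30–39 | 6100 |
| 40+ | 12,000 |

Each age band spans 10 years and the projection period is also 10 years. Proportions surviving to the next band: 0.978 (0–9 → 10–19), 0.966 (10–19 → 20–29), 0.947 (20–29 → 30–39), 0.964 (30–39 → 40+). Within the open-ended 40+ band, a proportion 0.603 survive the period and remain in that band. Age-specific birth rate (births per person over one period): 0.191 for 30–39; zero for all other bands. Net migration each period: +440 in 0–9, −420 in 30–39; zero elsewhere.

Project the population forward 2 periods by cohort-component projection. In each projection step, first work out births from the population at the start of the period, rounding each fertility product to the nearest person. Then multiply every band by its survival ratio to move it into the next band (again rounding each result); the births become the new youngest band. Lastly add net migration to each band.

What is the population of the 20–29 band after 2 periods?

5479

Numbering the groups 1..5 from youngest to oldest:
— Period 1 —
Births: 6100 * 0.191 = 1165
Group 2: 5800 * 0.978 = 5672
Group 3: 6400 * 0.966 = 6182
Group 4: 9100 * 0.947 = 8618
Group 5: 6100 * 0.964 + 12000 * 0.603 = 5880 + 7236 = 13116
Net migration: Group 1 + 440 → 1605; Group 4 − 420 → 8198
Population now: 0–9=1605, 10–19=5672, 20–29=6182, 30–39=8198, 40+=13116
— Period 2 —
Births: 8198 * 0.191 = 1566
Group 2: 1605 * 0.978 = 1570
Group 3: 5672 * 0.966 = 5479
Group 4: 6182 * 0.947 = 5854
Group 5: 8198 * 0.964 + 13116 * 0.603 = 7903 + 7909 = 15812
Net migration: Group 1 + 440 → 2006; Group 4 − 420 → 5434
Population now: 0–9=2006, 10–19=1570, 20–29=5479, 30–39=5434, 40+=15812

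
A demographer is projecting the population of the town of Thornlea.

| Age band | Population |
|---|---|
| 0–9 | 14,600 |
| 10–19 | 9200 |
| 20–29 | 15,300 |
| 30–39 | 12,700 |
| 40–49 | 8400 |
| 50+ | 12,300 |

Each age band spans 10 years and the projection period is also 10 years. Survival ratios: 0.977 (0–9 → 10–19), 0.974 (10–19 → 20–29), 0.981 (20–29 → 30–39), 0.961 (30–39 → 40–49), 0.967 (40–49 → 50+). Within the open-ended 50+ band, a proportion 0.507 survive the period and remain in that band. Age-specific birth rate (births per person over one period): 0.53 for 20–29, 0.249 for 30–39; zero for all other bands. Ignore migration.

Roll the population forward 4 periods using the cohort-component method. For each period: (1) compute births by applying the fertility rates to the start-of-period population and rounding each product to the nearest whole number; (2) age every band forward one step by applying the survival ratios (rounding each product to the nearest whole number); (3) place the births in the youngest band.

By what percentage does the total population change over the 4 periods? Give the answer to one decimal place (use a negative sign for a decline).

-3.1

(Groups numbered youngest = 1 to oldest = 6.)
[period 1]
Births: 15300 × 0.53 = 8109, 12700 × 0.249 = 3162 ⇒ total 11271
Group 2: 14600 × 0.977 = 14264
Group 3: 9200 × 0.974 = 8961
Group 4: 15300 × 0.981 = 15009
Group 5: 12700 × 0.961 = 12205
Group 6: 8400 × 0.967 + 12300 × 0.507 = 8123 + 6236 = 14359
End of period: [11271, 14264, 8961, 15009, 12205, 14359]
[period 2]
Births: 8961 × 0.53 = 4749, 15009 × 0.249 = 3737 ⇒ total 8486
Group 2: 11271 × 0.977 = 11012
Group 3: 14264 × 0.974 = 13893
Group 4: 8961 × 0.981 = 8791
Group 5: 15009 × 0.961 = 14424
Group 6: 12205 × 0.967 + 14359 × 0.507 = 11802 + 7280 = 19082
End of period: [8486, 11012, 13893, 8791, 14424, 19082]
[period 3]
Births: 13893 × 0.53 = 7363, 8791 × 0.249 = 2189 ⇒ total 9552
Group 2: 8486 × 0.977 = 8291
Group 3: 11012 × 0.974 = 10726
Group 4: 13893 × 0.981 = 13629
Group 5: 8791 × 0.961 = 8448
Group 6: 14424 × 0.967 + 19082 × 0.507 = 13948 + 9675 = 23623
End of period: [9552, 8291, 10726, 13629, 8448, 23623]
[period 4]
Births: 10726 × 0.53 = 5685, 13629 × 0.249 = 3394 ⇒ total 9079
Group 2: 9552 × 0.977 = 9332
Group 3: 8291 × 0.974 = 8075
Group 4: 10726 × 0.981 = 10522
Group 5: 13629 × 0.961 = 13097
Group 6: 8448 × 0.967 + 23623 × 0.507 = 8169 + 11977 = 20146
End of period: [9079, 9332, 8075, 10522, 13097, 20146]
Total: 72500 → 70251; change = -2249; percentage change = -3.1%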